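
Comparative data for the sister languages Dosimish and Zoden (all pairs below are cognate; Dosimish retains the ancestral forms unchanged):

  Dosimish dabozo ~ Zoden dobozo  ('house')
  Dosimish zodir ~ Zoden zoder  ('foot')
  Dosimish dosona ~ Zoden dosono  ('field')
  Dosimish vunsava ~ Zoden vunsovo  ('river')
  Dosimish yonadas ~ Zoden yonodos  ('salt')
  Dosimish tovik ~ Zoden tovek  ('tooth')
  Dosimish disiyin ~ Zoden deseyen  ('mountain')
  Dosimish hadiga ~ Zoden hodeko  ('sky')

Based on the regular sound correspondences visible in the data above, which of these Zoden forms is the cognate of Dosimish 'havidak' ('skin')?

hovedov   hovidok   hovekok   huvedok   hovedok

hovedok

vunsava ~ vunsovo — Dosimish a corresponds to Zoden o after a consonant, before a labial obstruent.
tovik ~ tovek, disiyin ~ deseyen — Dosimish i corresponds to Zoden e after a consonant, before a consonant other than r, m, n, p, b, f, v.
yonadas ~ yonodos, hadiga ~ hodeko — Dosimish a corresponds to Zoden o after a consonant, before a consonant other than r, m, n, p, b, f, v.
Applying these to Dosimish 'havidak':
  havidak → hovidak   (a→o after a consonant, before a labial obstruent)
  hovidak → hovedak   (i→e after a consonant, before a consonant other than r, m, n, p, b, f, v)
  hovedak → hovedok   (a→o after a consonant, before a consonant other than r, m, n, p, b, f, v)
So the Zoden cognate is 'hovedok'.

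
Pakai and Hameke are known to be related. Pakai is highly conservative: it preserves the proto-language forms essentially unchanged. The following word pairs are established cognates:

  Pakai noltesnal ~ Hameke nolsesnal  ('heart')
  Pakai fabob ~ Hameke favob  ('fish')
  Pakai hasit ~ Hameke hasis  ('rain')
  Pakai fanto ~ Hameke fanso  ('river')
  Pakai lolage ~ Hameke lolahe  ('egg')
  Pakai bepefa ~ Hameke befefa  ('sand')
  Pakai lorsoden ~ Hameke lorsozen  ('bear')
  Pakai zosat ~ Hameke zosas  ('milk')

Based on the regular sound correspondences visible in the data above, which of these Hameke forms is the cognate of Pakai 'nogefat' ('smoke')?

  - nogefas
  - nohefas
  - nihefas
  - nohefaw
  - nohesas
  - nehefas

nohefas

lolage ~ lolahe — Pakai g corresponds to Hameke h between vowels (before a front vowel).
hasit ~ hasis, zosat ~ zosas — Pakai t corresponds to Hameke s word-finally.
Applying these to Pakai 'nogefat':
  nogefat → nohefat   (g→h between vowels (before a front vowel))
  nohefat → nohefas   (t→s word-finally)
So the Hameke cognate is 'nohefas'.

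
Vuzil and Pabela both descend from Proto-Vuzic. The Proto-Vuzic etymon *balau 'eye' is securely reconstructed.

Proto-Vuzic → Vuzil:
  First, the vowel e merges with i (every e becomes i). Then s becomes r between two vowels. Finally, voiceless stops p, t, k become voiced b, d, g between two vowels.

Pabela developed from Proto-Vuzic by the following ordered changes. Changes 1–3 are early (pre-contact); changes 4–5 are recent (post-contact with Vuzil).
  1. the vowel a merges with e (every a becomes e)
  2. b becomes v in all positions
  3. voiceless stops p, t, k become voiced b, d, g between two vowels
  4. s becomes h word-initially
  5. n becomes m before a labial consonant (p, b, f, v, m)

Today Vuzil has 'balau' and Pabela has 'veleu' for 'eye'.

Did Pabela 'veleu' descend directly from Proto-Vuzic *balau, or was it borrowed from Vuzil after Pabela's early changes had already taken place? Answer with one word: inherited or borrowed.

If inherited, *balau would pass through all of Pabela's changes:
Pabela: start from *balau.
  rule 1 (vowel merger): balau → beleu
  rule 2 (unconditioned shift): beleu → veleu
  rule 3: no change — veleu
  rule 4: no change — veleu
  rule 5: no change — veleu
  ⇒ Pabela veleu
If borrowed from Vuzil 'balau' after the early changes, it would undergo only the recent ones:
  rule 4 (debuccalisation): no change (balau)
  rule 5 (nasal place assimilation): no change (balau)
  ⇒ as a loan: balau
Pabela 'veleu' matches the inherited outcome exactly, so it is an inherited cognate, not a loan.

inherited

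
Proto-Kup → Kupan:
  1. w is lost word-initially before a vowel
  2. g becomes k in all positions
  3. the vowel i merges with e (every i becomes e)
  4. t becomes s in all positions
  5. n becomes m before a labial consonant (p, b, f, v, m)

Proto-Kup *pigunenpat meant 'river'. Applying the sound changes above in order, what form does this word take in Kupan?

Kupan: *pigunenpat > pikunenpat > pekunenpat > pekunenpas > pekunempas  (by unconditioned shift, vowel merger, unconditioned shift, nasal place assimilation)

pekunempas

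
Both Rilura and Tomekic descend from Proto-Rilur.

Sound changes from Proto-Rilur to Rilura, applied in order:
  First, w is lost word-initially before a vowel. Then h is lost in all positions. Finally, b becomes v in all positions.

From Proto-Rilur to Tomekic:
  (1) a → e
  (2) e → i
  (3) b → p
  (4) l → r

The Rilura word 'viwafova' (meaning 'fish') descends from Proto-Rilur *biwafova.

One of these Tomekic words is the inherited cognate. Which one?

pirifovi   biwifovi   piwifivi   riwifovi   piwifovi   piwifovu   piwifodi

Tomekic: start from *biwafova.
  rule 1 (vowel merger): biwafova → biwefove
  rule 2 (vowel merger): biwefove → biwifovi
  rule 3 (unconditioned shift): biwifovi → piwifovi
  rule 4: no change — piwifovi
  ⇒ Tomekic piwifovi
Only 'piwifovi' matches the regular Tomekic development of *biwafova.

piwifovi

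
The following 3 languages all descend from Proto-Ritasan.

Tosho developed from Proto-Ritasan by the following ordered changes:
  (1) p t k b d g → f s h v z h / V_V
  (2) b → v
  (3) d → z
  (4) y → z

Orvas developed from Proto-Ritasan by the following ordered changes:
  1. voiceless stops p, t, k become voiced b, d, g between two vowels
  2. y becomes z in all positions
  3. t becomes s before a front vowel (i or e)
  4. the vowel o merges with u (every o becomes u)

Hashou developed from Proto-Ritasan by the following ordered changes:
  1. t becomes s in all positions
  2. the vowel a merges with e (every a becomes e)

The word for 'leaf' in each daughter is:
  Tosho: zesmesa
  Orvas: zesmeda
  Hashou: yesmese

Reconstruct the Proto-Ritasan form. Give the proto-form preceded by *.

*yesmeta

Position 1: Tosho has z, Orvas has z, Hashou has y. Hashou preserves y here (none of its changes turn any other segment into y), so the proto-segment is *y.
Position 6: Tosho has s, Orvas has d, Hashou has s. Taking the neighbouring segments as reconstructed: Tosho s could go back to *t or *s; Orvas d could go back to *t or *d; Hashou s could go back to *t or *s — the one source consistent with every daughter is *t.
Verify the candidate proto-form against each daughter:
Tosho: *yesmeta > yesmesa > zesmesa  (by intervocalic lenition, unconditioned shift)
Orvas: *yesmeta > yesmeda > zesmeda  (by intervocalic voicing, unconditioned shift)
Hashou: *yesmeta
  yesmeta → yesmesa   [unconditioned shift]
  yesmesa → yesmese   [vowel merger]
  giving Hashou yesmese.
*yesmeta is the unique common source.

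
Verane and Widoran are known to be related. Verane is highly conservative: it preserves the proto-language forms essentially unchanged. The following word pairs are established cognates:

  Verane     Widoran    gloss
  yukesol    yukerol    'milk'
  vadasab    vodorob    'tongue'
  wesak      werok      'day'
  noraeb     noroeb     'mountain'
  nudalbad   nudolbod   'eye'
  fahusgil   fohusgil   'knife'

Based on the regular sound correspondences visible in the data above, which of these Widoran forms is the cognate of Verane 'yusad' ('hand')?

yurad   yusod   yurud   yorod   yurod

yurod

vadasab ~ vodorob, wesak ~ werok — Verane s corresponds to Widoran r between vowels (before a back vowel).
vadasab ~ vodorob, wesak ~ werok — Verane a corresponds to Widoran o after a consonant, before a consonant other than r, m, n, p, b, f, v.
Applying these to Verane 'yusad':
  yusad → yurad   (s→r between vowels (before a back vowel))
  yurad → yurod   (a→o after a consonant, before a consonant other than r, m, n, p, b, f, v)
So the Widoran cognate is 'yurod'.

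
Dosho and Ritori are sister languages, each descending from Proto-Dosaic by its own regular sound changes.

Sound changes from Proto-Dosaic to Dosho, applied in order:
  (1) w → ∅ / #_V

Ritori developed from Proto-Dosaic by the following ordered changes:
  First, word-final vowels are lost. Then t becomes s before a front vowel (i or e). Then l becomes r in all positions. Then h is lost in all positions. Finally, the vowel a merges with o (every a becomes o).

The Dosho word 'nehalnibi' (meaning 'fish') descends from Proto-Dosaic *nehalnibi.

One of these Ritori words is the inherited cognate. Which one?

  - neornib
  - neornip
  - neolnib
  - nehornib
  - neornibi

Ritori: start from *nehalnibi.
  rule 1 (apocope): nehalnibi → nehalnib
  rule 2: no change — nehalnib
  rule 3 (unconditioned shift): nehalnib → neharnib
  rule 4 (h-loss): neharnib → nearnib
  rule 5 (vowel merger): nearnib → neornib
  ⇒ Ritori neornib
Among the options, 'neornib' alone shows every Ritori change applied in order.

neornib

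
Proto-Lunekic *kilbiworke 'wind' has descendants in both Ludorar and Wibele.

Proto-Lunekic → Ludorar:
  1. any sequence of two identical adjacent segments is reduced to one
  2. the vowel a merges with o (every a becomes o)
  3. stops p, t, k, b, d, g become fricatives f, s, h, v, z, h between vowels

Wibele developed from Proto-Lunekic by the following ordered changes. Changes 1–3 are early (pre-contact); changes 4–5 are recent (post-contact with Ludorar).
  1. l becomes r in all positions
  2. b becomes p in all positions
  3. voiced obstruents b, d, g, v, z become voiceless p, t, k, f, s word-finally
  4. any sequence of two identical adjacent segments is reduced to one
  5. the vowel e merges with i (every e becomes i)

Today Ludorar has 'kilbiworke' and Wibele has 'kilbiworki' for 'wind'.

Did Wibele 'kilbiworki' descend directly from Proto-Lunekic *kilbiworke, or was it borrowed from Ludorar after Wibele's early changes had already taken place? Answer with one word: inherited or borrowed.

borrowed

If inherited, *kilbiworke would pass through all of Wibele's changes:
Wibele: *kilbiworke > kirbiworke > kirpiworke > kirpiworki  (by unconditioned shift, unconditioned shift, vowel merger)
If borrowed from Ludorar 'kilbiworke' after the early changes, it would undergo only the recent ones:
  rule 4 (degemination): no change (kilbiworke)
  rule 5 (vowel merger): kilbiworke → kilbiworki
  ⇒ as a loan: kilbiworki
Wibele 'kilbiworki' matches the loan outcome 'kilbiworki', not the inherited 'kirpiworki' — it skipped the early Wibele changes, so it was borrowed from Ludorar.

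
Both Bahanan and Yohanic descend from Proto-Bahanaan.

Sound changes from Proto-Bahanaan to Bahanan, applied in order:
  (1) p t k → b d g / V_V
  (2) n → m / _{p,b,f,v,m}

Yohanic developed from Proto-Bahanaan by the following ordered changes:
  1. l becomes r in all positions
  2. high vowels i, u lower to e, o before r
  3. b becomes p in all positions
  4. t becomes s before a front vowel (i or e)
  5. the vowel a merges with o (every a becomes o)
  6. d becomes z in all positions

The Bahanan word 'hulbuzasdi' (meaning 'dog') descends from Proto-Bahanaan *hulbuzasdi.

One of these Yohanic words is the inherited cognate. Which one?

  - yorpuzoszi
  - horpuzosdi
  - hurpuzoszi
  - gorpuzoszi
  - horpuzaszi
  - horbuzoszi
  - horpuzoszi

horpuzoszi

Yohanic: *hulbuzasdi
  hulbuzasdi → hurbuzasdi   [unconditioned shift]
  hurbuzasdi → horbuzasdi   [pre-rhotic lowering]
  horbuzasdi → horpuzasdi   [unconditioned shift]
  horpuzasdi (rule 4 does not apply)
  horpuzasdi → horpuzosdi   [vowel merger]
  horpuzosdi → horpuzoszi   [unconditioned shift]
  giving Yohanic horpuzoszi.
Among the options, 'horpuzoszi' alone shows every Yohanic change applied in order.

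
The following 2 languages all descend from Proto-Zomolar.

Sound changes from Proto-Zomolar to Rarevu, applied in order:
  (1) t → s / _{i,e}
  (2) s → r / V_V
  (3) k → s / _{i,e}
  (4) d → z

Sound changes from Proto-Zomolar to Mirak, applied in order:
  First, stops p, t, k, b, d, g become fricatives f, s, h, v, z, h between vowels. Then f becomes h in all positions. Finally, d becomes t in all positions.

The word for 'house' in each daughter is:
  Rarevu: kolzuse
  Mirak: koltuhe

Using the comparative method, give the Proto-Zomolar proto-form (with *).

Position 4: Rarevu has z, Mirak has t. Taking the neighbouring segments as reconstructed: Rarevu z could go back to *d or *z; Mirak t could go back to *t or *d — the one source consistent with every daughter is *d.
Position 6: Rarevu has s, Mirak has h. Taking the neighbouring segments as reconstructed: Rarevu s can only go back to *k; Mirak h could go back to *p or *k or *g or *f or *h — the one source consistent with every daughter is *k.
Verify the candidate proto-form against each daughter:
Rarevu: *kolduke > kolduse > kolzuse  (by palatalisation, unconditioned shift)
Mirak: start from *kolduke.
  rule 1 (intervocalic lenition): kolduke → kolduhe
  rule 2: no change — kolduhe
  rule 3 (unconditioned shift): kolduhe → koltuhe
  ⇒ Mirak koltuhe
Only *kolduke yields all of Rarevu kolzuse, Mirak koltuhe.

*kolduke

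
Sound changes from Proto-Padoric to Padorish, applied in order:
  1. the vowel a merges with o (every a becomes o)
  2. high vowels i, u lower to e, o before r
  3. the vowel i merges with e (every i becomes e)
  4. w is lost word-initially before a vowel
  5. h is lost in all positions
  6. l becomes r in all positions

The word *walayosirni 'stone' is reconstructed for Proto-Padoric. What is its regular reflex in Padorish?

Padorish: start from *walayosirni.
  rule 1 (vowel merger): walayosirni → woloyosirni
  rule 2 (pre-rhotic lowering): woloyosirni → woloyoserni
  rule 3 (vowel merger): woloyoserni → woloyoserne
  rule 4 (glide loss): woloyoserne → oloyoserne
  rule 5: no change — oloyoserne
  rule 6 (unconditioned shift): oloyoserne → oroyoserne
  ⇒ Padorish oroyoserne

oroyoserne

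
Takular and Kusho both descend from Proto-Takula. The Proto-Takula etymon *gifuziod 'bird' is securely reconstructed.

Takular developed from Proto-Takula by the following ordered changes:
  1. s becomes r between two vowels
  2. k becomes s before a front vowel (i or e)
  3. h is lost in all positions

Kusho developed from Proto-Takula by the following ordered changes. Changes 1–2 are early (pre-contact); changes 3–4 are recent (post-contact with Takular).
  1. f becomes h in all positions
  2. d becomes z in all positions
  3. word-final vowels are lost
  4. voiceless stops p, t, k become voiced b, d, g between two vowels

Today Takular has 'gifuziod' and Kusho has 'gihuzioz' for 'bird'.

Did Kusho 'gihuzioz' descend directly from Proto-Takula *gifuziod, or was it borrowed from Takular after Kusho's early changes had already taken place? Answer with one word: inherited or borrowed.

If inherited, *gifuziod would pass through all of Kusho's changes:
Kusho: *gifuziod
  gifuziod → gihuziod   [unconditioned shift]
  gihuziod → gihuzioz   [unconditioned shift]
  gihuzioz (rule 3 does not apply)
  gihuzioz (rule 4 does not apply)
  giving Kusho gihuzioz.
If borrowed from Takular 'gifuziod' after the early changes, it would undergo only the recent ones:
  rule 3 (apocope): no change (gifuziod)
  rule 4 (intervocalic voicing): no change (gifuziod)
  ⇒ as a loan: gifuziod
Kusho 'gihuzioz' matches the inherited outcome exactly, so it is an inherited cognate, not a loan.

inherited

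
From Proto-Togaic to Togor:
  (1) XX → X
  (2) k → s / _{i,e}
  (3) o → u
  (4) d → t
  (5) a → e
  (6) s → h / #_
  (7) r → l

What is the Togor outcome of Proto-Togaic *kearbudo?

heelbutu

Togor: *kearbudo
  kearbudo (rule 1 does not apply)
  kearbudo → searbudo   [palatalisation]
  searbudo → searbudu   [vowel merger]
  searbudu → searbutu   [unconditioned shift]
  searbutu → seerbutu   [vowel merger]
  seerbutu → heerbutu   [debuccalisation]
  heerbutu → heelbutu   [unconditioned shift]
  giving Togor heelbutu.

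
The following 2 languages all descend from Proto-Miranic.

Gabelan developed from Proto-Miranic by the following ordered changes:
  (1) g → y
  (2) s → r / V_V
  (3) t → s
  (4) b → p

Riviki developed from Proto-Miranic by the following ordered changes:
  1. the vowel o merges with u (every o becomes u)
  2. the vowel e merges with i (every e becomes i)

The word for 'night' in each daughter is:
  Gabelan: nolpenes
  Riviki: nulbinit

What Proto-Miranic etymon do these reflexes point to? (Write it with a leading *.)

*nolbenet

Position 8: Gabelan has s, Riviki has t. Riviki preserves t here (none of its changes turn any other segment into t), so the proto-segment is *t.
Position 2: Gabelan has o, Riviki has u. Gabelan preserves o here (none of its changes turn any other segment into o), so the proto-segment is *o.
Verify the candidate proto-form against each daughter:
Gabelan: start from *nolbenet.
  rule 1: no change — nolbenet
  rule 2: no change — nolbenet
  rule 3 (unconditioned shift): nolbenet → nolbenes
  rule 4 (unconditioned shift): nolbenes → nolpenes
  ⇒ Gabelan nolpenes
Riviki: start from *nolbenet.
  rule 1 (vowel merger): nolbenet → nulbenet
  rule 2 (vowel merger): nulbenet → nulbinit
  ⇒ Riviki nulbinit
No other proto-form is consistent with every reflex, so the reconstruction is *nolbenet.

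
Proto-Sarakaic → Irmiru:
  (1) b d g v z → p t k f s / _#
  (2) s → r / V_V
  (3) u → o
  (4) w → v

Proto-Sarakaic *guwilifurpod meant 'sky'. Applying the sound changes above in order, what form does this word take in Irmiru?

Irmiru: *guwilifurpod
  guwilifurpod → guwilifurpot   [final devoicing]
  guwilifurpot (rule 2 does not apply)
  guwilifurpot → gowiliforpot   [vowel merger]
  gowiliforpot → goviliforpot   [unconditioned shift]
  giving Irmiru goviliforpot.

goviliforpot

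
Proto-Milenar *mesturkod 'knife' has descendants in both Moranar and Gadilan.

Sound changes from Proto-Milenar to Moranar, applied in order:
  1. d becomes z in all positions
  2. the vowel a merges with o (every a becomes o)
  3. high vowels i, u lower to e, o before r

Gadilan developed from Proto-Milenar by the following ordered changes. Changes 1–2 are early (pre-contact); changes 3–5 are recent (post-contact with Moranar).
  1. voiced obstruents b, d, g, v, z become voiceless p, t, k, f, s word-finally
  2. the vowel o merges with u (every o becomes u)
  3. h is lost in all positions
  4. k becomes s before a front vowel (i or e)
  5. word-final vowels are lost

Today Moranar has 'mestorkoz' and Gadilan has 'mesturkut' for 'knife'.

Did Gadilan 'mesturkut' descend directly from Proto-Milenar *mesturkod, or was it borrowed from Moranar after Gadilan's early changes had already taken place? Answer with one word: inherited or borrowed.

inherited

If inherited, *mesturkod would pass through all of Gadilan's changes:
Gadilan: start from *mesturkod.
  rule 1 (final devoicing): mesturkod → mesturkot
  rule 2 (vowel merger): mesturkot → mesturkut
  rule 3: no change — mesturkut
  rule 4: no change — mesturkut
  rule 5: no change — mesturkut
  ⇒ Gadilan mesturkut
If borrowed from Moranar 'mestorkoz' after the early changes, it would undergo only the recent ones:
  rule 3 (h-loss): no change (mestorkoz)
  rule 4 (palatalisation): no change (mestorkoz)
  rule 5 (apocope): no change (mestorkoz)
  ⇒ as a loan: mestorkoz
Gadilan 'mesturkut' matches the inherited outcome exactly, so it is an inherited cognate, not a loan.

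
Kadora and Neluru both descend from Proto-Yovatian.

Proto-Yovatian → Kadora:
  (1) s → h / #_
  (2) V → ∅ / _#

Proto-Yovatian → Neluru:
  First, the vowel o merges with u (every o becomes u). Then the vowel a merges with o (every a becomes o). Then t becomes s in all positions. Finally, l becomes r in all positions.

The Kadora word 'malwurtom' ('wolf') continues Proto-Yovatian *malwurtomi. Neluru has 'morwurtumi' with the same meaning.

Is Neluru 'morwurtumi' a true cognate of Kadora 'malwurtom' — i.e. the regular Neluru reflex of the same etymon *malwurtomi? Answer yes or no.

no

Derive the expected Neluru reflex of *malwurtomi:
Neluru: start from *malwurtomi.
  rule 1 (vowel merger): malwurtomi → malwurtumi
  rule 2 (vowel merger): malwurtumi → molwurtumi
  rule 3 (unconditioned shift): molwurtumi → molwursumi
  rule 4 (unconditioned shift): molwursumi → morwursumi
  ⇒ Neluru morwursumi
The regular Neluru reflex would be 'morwursumi', but the attested form is 'morwurtumi'. The correspondence is irregular, so they are not cognates (the Neluru form has a different source).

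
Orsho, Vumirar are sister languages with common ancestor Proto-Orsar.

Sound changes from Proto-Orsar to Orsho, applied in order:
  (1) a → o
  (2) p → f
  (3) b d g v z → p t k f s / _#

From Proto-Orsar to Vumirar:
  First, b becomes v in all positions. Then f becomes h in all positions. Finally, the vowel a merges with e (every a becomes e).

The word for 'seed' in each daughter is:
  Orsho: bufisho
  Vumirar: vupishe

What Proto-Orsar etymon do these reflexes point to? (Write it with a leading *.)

*bupisha

Position 3: Orsho has f, Vumirar has p. Vumirar preserves p here (none of its changes turn any other segment into p), so the proto-segment is *p.
Position 7: Orsho has o, Vumirar has e. Taking the neighbouring segments as reconstructed: Orsho o could go back to *a or *o; Vumirar e could go back to *a or *e — the one source consistent with every daughter is *a.
This points to *bupisha. Verify forward in each daughter:
Orsho: *bupisha
  bupisha → bupisho   [vowel merger]
  bupisho → bufisho   [unconditioned shift]
  bufisho (rule 3 does not apply)
  giving Orsho bufisho.
Vumirar: *bupisha
  bupisha → vupisha   [unconditioned shift]
  vupisha (rule 2 does not apply)
  vupisha → vupishe   [vowel merger]
  giving Vumirar vupishe.
Only *bupisha yields all of Orsho bufisho, Vumirar vupishe.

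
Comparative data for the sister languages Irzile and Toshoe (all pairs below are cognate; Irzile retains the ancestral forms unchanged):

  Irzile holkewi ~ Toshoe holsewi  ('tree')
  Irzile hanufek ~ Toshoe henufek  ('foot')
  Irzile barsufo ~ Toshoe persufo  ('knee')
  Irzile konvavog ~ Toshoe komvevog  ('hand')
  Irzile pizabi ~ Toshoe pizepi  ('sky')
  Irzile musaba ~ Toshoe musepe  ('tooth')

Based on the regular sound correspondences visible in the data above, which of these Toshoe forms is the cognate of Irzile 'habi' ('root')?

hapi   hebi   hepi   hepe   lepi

hepi

pizabi ~ pizepi, musaba ~ musepe — Irzile a corresponds to Toshoe e after a consonant, before a labial obstruent.
pizabi ~ pizepi — Irzile b corresponds to Toshoe p between vowels (before a front vowel).
Applying these to Irzile 'habi':
  habi → hebi   (a→e after a consonant, before a labial obstruent)
  hebi → hepi   (b→p between vowels (before a front vowel))
So the Toshoe cognate is 'hepi'.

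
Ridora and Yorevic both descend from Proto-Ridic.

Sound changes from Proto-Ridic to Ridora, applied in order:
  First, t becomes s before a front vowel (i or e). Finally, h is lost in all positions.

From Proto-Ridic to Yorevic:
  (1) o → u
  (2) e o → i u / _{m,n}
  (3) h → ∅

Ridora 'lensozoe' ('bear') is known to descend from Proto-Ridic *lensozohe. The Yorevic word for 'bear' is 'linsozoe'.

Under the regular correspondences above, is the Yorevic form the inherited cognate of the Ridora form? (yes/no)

Derive the expected Yorevic reflex of *lensozohe:
Yorevic: *lensozohe > lensuzuhe > linsuzuhe > linsuzue  (by vowel merger, pre-nasal raising, h-loss)
The regular Yorevic reflex would be 'linsuzue', but the attested form is 'linsozoe'. The correspondence is irregular, so they are not cognates (the Yorevic form has a different source).

no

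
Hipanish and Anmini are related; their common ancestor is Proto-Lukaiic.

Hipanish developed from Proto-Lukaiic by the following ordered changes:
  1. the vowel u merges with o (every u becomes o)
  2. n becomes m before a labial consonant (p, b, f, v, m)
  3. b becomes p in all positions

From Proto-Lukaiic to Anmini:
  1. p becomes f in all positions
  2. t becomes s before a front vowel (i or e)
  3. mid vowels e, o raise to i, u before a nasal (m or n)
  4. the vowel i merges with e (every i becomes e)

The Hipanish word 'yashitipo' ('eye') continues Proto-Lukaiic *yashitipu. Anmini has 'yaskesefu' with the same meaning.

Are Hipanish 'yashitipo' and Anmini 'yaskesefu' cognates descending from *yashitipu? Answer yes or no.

no

Derive the expected Anmini reflex of *yashitipu:
Anmini: *yashitipu > yashitifu > yashisifu > yashesefu  (by unconditioned shift, palatalisation, vowel merger)
The regular Anmini reflex would be 'yashesefu', but the attested form is 'yaskesefu'. The correspondence is irregular, so they are not cognates (the Anmini form has a different source).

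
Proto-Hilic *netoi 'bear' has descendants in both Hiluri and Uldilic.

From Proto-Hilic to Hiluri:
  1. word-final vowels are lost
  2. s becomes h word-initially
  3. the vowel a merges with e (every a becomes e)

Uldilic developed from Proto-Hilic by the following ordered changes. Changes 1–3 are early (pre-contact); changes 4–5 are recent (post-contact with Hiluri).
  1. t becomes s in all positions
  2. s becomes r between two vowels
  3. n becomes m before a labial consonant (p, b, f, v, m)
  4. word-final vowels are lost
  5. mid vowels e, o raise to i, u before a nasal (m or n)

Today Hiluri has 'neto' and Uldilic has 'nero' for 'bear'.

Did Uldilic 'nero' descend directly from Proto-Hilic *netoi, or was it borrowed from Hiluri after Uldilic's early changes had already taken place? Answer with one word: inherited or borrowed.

If inherited, *netoi would pass through all of Uldilic's changes:
Uldilic: start from *netoi.
  rule 1 (unconditioned shift): netoi → nesoi
  rule 2 (rhotacism): nesoi → neroi
  rule 3: no change — neroi
  rule 4 (apocope): neroi → nero
  rule 5: no change — nero
  ⇒ Uldilic nero
If borrowed from Hiluri 'neto' after the early changes, it would undergo only the recent ones:
  rule 4 (apocope): neto → net
  rule 5 (pre-nasal raising): no change (net)
  ⇒ as a loan: net
Uldilic 'nero' matches the inherited outcome exactly, so it is an inherited cognate, not a loan.

inherited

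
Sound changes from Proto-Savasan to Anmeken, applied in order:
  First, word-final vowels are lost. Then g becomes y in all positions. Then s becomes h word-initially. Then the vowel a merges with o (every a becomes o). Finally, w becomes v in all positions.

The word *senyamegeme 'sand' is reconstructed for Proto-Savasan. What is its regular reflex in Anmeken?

henyomeyem

Anmeken: start from *senyamegeme.
  rule 1 (apocope): senyamegeme → senyamegem
  rule 2 (unconditioned shift): senyamegem → senyameyem
  rule 3 (debuccalisation): senyameyem → henyameyem
  rule 4 (vowel merger): henyameyem → henyomeyem
  rule 5: no change — henyomeyem
  ⇒ Anmeken henyomeyem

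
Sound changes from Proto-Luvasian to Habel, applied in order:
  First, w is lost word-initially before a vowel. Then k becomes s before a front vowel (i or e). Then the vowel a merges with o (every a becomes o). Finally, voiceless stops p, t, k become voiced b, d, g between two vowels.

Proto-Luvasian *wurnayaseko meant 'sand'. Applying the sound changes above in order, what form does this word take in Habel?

urnoyosego

Habel: start from *wurnayaseko.
  rule 1 (glide loss): wurnayaseko → urnayaseko
  rule 2: no change — urnayaseko
  rule 3 (vowel merger): urnayaseko → urnoyoseko
  rule 4 (intervocalic voicing): urnoyoseko → urnoyosego
  ⇒ Habel urnoyosego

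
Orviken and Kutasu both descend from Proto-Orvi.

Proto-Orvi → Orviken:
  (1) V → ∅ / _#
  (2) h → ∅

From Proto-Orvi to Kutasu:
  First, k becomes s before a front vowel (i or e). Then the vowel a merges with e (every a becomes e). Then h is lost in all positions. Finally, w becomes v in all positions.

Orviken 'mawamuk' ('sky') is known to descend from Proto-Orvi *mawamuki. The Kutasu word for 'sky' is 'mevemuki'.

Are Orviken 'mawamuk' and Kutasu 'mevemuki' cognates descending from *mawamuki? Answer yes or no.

Derive the expected Kutasu reflex of *mawamuki:
Kutasu: start from *mawamuki.
  rule 1 (palatalisation): mawamuki → mawamusi
  rule 2 (vowel merger): mawamusi → mewemusi
  rule 3: no change — mewemusi
  rule 4 (unconditioned shift): mewemusi → mevemusi
  ⇒ Kutasu mevemusi
The regular Kutasu reflex would be 'mevemusi', but the attested form is 'mevemuki'. The correspondence is irregular, so they are not cognates (the Kutasu form has a different source).

no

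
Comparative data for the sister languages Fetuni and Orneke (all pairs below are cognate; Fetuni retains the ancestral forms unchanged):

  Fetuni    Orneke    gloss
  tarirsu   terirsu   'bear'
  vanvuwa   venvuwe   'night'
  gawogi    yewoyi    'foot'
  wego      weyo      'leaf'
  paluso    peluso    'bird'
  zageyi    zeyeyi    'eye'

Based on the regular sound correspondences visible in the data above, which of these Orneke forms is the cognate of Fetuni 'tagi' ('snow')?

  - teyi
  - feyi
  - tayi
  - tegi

teyi

gawogi ~ yewoyi, paluso ~ peluso — Fetuni a corresponds to Orneke e after a consonant, before a consonant other than r, m, n, p, b, f, v.
gawogi ~ yewoyi — Fetuni g corresponds to Orneke y between vowels (before a front vowel).
Applying these to Fetuni 'tagi':
  tagi → tegi   (a→e after a consonant, before a consonant other than r, m, n, p, b, f, v)
  tegi → teyi   (g→y between vowels (before a front vowel))
So the Orneke cognate is 'teyi'.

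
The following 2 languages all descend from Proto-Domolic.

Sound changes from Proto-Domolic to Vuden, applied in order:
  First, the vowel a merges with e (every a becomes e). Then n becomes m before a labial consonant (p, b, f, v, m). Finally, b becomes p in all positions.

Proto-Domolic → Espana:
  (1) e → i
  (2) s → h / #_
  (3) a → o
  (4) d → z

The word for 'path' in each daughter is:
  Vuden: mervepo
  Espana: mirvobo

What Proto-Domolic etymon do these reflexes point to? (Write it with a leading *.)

Position 5: Vuden has e, Espana has o. Taking the neighbouring segments as reconstructed: Vuden e could go back to *a or *e; Espana o could go back to *a or *o — the one source consistent with every daughter is *a.
Position 2: Vuden has e, Espana has i. Taking the neighbouring segments as reconstructed: Vuden e could go back to *a or *e; Espana i could go back to *e or *i — the one source consistent with every daughter is *e.
Position 6: Vuden has p, Espana has b. Espana preserves b here (none of its changes turn any other segment into b), so the proto-segment is *b.
Verify the candidate proto-form against each daughter:
Vuden: *mervabo
  mervabo → mervebo   [vowel merger]
  mervebo (rule 2 does not apply)
  mervebo → mervepo   [unconditioned shift]
  giving Vuden mervepo.
Espana: start from *mervabo.
  rule 1 (vowel merger): mervabo → mirvabo
  rule 2: no change — mirvabo
  rule 3 (vowel merger): mirvabo → mirvobo
  rule 4: no change — mirvobo
  ⇒ Espana mirvobo
No other proto-form is consistent with every reflex, so the reconstruction is *mervabo.

*mervabo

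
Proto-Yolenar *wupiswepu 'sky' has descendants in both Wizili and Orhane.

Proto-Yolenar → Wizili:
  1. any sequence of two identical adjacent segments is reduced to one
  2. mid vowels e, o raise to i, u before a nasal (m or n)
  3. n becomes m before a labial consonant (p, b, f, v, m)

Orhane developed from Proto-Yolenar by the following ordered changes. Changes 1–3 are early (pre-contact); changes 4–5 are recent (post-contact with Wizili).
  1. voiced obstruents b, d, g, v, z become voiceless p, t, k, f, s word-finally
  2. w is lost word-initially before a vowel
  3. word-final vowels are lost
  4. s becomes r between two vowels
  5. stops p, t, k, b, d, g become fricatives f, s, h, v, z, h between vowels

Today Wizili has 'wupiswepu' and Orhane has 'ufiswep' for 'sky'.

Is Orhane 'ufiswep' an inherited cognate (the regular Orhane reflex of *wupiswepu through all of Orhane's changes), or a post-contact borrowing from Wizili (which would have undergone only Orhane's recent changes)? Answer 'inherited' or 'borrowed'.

If inherited, *wupiswepu would pass through all of Orhane's changes:
Orhane: *wupiswepu
  wupiswepu (rule 1 does not apply)
  wupiswepu → upiswepu   [glide loss]
  upiswepu → upiswep   [apocope]
  upiswep (rule 4 does not apply)
  upiswep → ufiswep   [intervocalic lenition]
  giving Orhane ufiswep.
If borrowed from Wizili 'wupiswepu' after the early changes, it would undergo only the recent ones:
  rule 4 (rhotacism): no change (wupiswepu)
  rule 5 (intervocalic lenition): wupiswepu → wufiswefu
  ⇒ as a loan: wufiswefu
Orhane 'ufiswep' matches the inherited outcome exactly, so it is an inherited cognate, not a loan.

inherited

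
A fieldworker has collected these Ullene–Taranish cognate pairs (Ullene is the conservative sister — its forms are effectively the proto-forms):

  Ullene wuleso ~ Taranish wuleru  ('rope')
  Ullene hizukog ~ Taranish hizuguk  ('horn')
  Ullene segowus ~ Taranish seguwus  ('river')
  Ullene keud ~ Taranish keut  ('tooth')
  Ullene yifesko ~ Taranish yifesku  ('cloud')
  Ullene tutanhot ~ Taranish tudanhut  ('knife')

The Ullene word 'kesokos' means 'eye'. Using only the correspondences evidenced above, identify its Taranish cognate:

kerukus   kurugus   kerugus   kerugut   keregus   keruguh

kerugus

wuleso ~ wuleru — Ullene s corresponds to Taranish r between vowels (before a back vowel).
hizukog ~ hizuguk, segowus ~ seguwus — Ullene o corresponds to Taranish u after a consonant, before a consonant other than r, m, n, p, b, f, v.
hizukog ~ hizuguk — Ullene k corresponds to Taranish g between vowels (before a back vowel).
Applying these to Ullene 'kesokos':
  kesokos → kerokos   (s→r between vowels (before a back vowel))
  kerokos → kerukos   (o→u after a consonant, before a consonant other than r, m, n, p, b, f, v)
  kerukos → kerugos   (k→g between vowels (before a back vowel))
  kerugos → kerugus   (o→u after a consonant, before a consonant other than r, m, n, p, b, f, v)
So the Taranish cognate is 'kerugus'.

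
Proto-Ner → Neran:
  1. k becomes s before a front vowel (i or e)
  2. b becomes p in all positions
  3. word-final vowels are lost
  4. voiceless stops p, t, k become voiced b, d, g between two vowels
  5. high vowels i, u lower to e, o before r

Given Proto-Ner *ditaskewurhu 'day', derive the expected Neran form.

didasseworh

Neran: *ditaskewurhu
  ditaskewurhu → ditassewurhu   [palatalisation]
  ditassewurhu (rule 2 does not apply)
  ditassewurhu → ditassewurh   [apocope]
  ditassewurh → didassewurh   [intervocalic voicing]
  didassewurh → didasseworh   [pre-rhotic lowering]
  giving Neran didasseworh.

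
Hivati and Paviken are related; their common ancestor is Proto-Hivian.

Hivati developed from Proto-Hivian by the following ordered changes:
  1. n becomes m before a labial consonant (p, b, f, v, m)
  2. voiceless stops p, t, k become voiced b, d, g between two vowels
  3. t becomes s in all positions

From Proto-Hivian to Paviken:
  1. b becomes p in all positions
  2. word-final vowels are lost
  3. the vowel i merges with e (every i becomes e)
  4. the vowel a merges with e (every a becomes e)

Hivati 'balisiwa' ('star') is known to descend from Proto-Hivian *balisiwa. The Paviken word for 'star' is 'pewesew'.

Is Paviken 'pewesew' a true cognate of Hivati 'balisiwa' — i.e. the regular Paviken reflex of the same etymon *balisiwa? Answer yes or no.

no

Derive the expected Paviken reflex of *balisiwa:
Paviken: *balisiwa > palisiwa > palisiw > palesew > pelesew  (by unconditioned shift, apocope, vowel merger, vowel merger)
The regular Paviken reflex would be 'pelesew', but the attested form is 'pewesew'. The correspondence is irregular, so they are not cognates (the Paviken form has a different source).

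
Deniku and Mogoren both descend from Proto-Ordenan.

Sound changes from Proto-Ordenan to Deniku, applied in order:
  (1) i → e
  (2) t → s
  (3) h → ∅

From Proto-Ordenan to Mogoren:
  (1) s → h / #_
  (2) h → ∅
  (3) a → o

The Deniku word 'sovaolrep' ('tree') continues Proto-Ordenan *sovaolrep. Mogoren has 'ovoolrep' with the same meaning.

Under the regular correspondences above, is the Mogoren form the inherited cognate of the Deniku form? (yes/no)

Derive the expected Mogoren reflex of *sovaolrep:
Mogoren: *sovaolrep > hovaolrep > ovaolrep > ovoolrep  (by debuccalisation, h-loss, vowel merger)
Mogoren 'ovoolrep' matches the regular reflex exactly, so the pair is cognate.

yes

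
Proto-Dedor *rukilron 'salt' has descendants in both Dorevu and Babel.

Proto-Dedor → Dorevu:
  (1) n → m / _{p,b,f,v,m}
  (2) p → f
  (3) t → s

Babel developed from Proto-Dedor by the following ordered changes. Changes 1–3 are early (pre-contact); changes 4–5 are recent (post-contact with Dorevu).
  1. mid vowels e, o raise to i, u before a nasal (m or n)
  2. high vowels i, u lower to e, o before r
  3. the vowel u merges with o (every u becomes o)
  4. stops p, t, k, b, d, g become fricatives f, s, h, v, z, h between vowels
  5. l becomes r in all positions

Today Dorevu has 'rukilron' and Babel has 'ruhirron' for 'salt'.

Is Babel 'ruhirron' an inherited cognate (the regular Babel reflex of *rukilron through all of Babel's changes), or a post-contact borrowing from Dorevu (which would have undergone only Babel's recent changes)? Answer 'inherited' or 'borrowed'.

If inherited, *rukilron would pass through all of Babel's changes:
Babel: *rukilron
  rukilron → rukilrun   [pre-nasal raising]
  rukilrun (rule 2 does not apply)
  rukilrun → rokilron   [vowel merger]
  rokilron → rohilron   [intervocalic lenition]
  rohilron → rohirron   [unconditioned shift]
  giving Babel rohirron.
If borrowed from Dorevu 'rukilron' after the early changes, it would undergo only the recent ones:
  rule 4 (intervocalic lenition): rukilron → ruhilron
  rule 5 (unconditioned shift): ruhilron → ruhirron
  ⇒ as a loan: ruhirron
Babel 'ruhirron' matches the loan outcome 'ruhirron', not the inherited 'rohirron' — it skipped the early Babel changes, so it was borrowed from Dorevu.

borrowed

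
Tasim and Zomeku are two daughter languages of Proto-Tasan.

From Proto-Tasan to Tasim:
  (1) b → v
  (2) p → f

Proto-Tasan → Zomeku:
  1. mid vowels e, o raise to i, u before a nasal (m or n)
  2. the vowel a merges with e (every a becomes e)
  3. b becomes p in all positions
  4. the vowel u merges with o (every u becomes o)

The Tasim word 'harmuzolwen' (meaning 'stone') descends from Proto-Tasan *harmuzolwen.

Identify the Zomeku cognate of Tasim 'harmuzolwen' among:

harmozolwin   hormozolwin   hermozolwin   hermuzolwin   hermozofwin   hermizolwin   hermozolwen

Zomeku: start from *harmuzolwen.
  rule 1 (pre-nasal raising): harmuzolwen → harmuzolwin
  rule 2 (vowel merger): harmuzolwin → hermuzolwin
  rule 3: no change — hermuzolwin
  rule 4 (vowel merger): hermuzolwin → hermozolwin
  ⇒ Zomeku hermozolwin
Among the options, 'hermozolwin' alone shows every Zomeku change applied in order.

hermozolwin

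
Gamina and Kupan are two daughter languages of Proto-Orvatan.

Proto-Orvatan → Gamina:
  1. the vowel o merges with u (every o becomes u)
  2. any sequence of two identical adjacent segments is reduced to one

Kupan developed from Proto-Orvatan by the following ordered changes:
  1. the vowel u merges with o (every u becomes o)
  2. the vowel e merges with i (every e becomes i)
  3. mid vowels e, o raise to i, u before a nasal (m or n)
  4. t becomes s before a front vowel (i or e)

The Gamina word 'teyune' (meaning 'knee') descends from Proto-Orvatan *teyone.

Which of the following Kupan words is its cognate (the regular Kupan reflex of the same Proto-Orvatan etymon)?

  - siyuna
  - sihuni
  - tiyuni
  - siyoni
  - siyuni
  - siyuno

Kupan: *teyone
  teyone (rule 1 does not apply)
  teyone → tiyoni   [vowel merger]
  tiyoni → tiyuni   [pre-nasal raising]
  tiyuni → siyuni   [palatalisation]
  giving Kupan siyuni.
Only 'siyuni' matches the regular Kupan development of *teyone.

siyuni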